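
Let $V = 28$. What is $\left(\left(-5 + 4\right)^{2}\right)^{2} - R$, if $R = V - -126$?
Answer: $-153$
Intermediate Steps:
$R = 154$ ($R = 28 - -126 = 28 + 126 = 154$)
$\left(\left(-5 + 4\right)^{2}\right)^{2} - R = \left(\left(-5 + 4\right)^{2}\right)^{2} - 154 = \left(\left(-1\right)^{2}\right)^{2} - 154 = 1^{2} - 154 = 1 - 154 = -153$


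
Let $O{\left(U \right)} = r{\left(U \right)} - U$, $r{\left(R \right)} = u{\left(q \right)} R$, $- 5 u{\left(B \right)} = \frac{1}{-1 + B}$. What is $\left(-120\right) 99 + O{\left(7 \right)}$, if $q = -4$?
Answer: $- \frac{297168}{25} \approx -11887.0$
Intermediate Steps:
$u{\left(B \right)} = - \frac{1}{5 \left(-1 + B\right)}$
$r{\left(R \right)} = \frac{R}{25}$ ($r{\left(R \right)} = - \frac{1}{-5 + 5 \left(-4\right)} R = - \frac{1}{-5 - 20} R = - \frac{1}{-25} R = \left(-1\right) \left(- \frac{1}{25}\right) R = \frac{R}{25}$)
$O{\left(U \right)} = - \frac{24 U}{25}$ ($O{\left(U \right)} = \frac{U}{25} - U = - \frac{24 U}{25}$)
$\left(-120\right) 99 + O{\left(7 \right)} = \left(-120\right) 99 - \frac{168}{25} = -11880 - \frac{168}{25} = - \frac{297168}{25}$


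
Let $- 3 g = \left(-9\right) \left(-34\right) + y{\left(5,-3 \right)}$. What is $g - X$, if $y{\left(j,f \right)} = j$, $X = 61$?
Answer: $- \frac{494}{3} \approx -164.67$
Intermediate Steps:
$g = - \frac{311}{3}$ ($g = - \frac{\left(-9\right) \left(-34\right) + 5}{3} = - \frac{306 + 5}{3} = \left(- \frac{1}{3}\right) 311 = - \frac{311}{3} \approx -103.67$)
$g - X = - \frac{311}{3} - 61 = - \frac{494}{3}$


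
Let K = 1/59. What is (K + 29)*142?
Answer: 243104/59 ≈ 4120.4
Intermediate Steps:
K = 1/59 ≈ 0.016949
(K + 29)*142 = (1/59 + 29)*142 = (1712/59)*142 = 243104/59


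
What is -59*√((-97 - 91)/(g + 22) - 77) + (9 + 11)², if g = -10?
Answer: 400 - 59*I*√834/3 ≈ 400.0 - 567.96*I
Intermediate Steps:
-59*√((-97 - 91)/(g + 22) - 77) + (9 + 11)² = -59*√((-97 - 91)/(-10 + 22) - 77) + (9 + 11)² = -59*√(-188/12 - 77) + 20² = -59*√(-188*1/12 - 77) + 400 = -59*√(-47/3 - 77) + 400 = -59*I*√834/3 + 400 = 400 - 59*I*√834/3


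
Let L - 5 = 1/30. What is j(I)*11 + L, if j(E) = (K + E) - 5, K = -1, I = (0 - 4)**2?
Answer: 3451/30 ≈ 115.03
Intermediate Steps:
L = 151/30 (L = 5 + 1/30 = 151/30 ≈ 5.0333)
I = 16 (I = (-4)**2 = 16)
j(E) = -6 + E (j(E) = (-1 + E) - 5 = -6 + E)
j(I)*11 + L = (-6 + 16)*11 + 151/30 = 10*11 + 151/30 = 110 + 151/30 = 3451/30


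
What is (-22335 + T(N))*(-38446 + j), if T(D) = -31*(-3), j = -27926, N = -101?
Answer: 1476246024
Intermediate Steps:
T(D) = 93
(-22335 + T(N))*(-38446 + j) = (-22335 + 93)*(-38446 - 27926) = -22242*(-66372) = 1476246024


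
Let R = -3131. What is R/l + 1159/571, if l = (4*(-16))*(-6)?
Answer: -1342745/219264 ≈ -6.1239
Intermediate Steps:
l = 384 (l = -64*(-6) = 384)
R/l + 1159/571 = -3131/384 + 1159/571 = -1342745/219264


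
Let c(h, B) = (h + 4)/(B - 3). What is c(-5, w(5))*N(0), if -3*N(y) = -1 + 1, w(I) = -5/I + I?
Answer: 0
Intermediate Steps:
w(I) = I - 5/I
N(y) = 0 (N(y) = -(-1 + 1)/3 = -⅓*0 = 0)
c(h, B) = (4 + h)/(-3 + B)
c(-5, w(5))*N(0) = ((4 - 5)/(-3 + (5 - 5/5)))*0 = (-1/(-3 + (5 - 5*⅕)))*0 = (-1/(-3 + (5 - 1)))*0 = (-1/(-3 + 4))*0 = (-1/1)*0 = (1*(-1))*0 = -1*0 = 0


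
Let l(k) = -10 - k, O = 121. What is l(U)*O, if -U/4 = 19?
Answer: 7986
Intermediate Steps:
U = -76 (U = -4*19 = -76)
l(U)*O = (-10 - 1*(-76))*121 = (-10 + 76)*121 = 66*121 = 7986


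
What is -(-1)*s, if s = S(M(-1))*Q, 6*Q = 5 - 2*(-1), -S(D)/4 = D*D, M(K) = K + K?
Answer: -56/3 ≈ -18.667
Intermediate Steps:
M(K) = 2*K
S(D) = -4*D² (S(D) = -4*D*D = -4*D²)
Q = 7/6 (Q = (5 - 2*(-1))/6 = (5 + 2)/6 = (⅙)*7 = 7/6 ≈ 1.1667)
s = -56/3 (s = -4*(2*(-1))²*(7/6) = -4*(-2)²*(7/6) = -4*4*(7/6) = -16*7/6 = -56/3 ≈ -18.667)
-(-1)*s = -(-1)*(-56)/3 = -1*56/3 = -56/3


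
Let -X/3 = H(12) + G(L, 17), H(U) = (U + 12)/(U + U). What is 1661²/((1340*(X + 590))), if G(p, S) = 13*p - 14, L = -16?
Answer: 2758921/1679020 ≈ 1.6432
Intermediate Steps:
G(p, S) = -14 + 13*p
H(U) = (12 + U)/(2*U) (H(U) = (12 + U)/((2*U)) = (12 + U)*(1/(2*U)) = (12 + U)/(2*U))
X = 663 (X = -3*((½)*(12 + 12)/12 + (-14 + 13*(-16))) = -3*((½)*(1/12)*24 + (-14 - 208)) = -3*(1 - 222) = -3*(-221) = 663)
1661²/((1340*(X + 590))) = 1661²/((1340*(663 + 590))) = 2758921/((1340*1253)) = 2758921/1679020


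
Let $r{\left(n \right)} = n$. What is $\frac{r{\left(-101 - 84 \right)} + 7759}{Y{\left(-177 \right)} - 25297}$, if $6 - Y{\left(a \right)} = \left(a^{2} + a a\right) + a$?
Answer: $- \frac{3787}{43886} \approx -0.086292$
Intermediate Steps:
$Y{\left(a \right)} = 6 - a - 2 a^{2}$ ($Y{\left(a \right)} = 6 - \left(\left(a^{2} + a a\right) + a\right) = 6 - \left(\left(a^{2} + a^{2}\right) + a\right) = 6 - \left(2 a^{2} + a\right) = 6 - \left(a + 2 a^{2}\right) = 6 - a - 2 a^{2}$)
$\frac{r{\left(-101 - 84 \right)} + 7759}{Y{\left(-177 \right)} - 25297} = \frac{\left(-101 - 84\right) + 7759}{\left(6 - -177 - 2 \left(-177\right)^{2}\right) - 25297} = \frac{\left(-101 - 84\right) + 7759}{\left(6 + 177 - 62658\right) - 25297} = \frac{-185 + 7759}{\left(6 + 177 - 62658\right) - 25297} = \frac{7574}{-62475 - 25297} = \frac{7574}{-87772} = 7574 \left(- \frac{1}{87772}\right) = - \frac{3787}{43886}$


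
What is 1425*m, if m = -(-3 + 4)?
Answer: -1425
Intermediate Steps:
m = -1 (m = -1*1 = -1)
1425*m = 1425*(-1) = -1425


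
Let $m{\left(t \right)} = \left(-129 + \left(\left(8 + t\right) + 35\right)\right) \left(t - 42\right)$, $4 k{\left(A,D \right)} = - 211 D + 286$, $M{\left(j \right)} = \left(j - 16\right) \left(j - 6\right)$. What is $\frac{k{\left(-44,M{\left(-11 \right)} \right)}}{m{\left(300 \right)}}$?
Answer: $- \frac{96563}{220848} \approx -0.43724$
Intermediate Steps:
$M{\left(j \right)} = \left(-16 + j\right) \left(-6 + j\right)$
$k{\left(A,D \right)} = \frac{143}{2} - \frac{211 D}{4}$ ($k{\left(A,D \right)} = \frac{- 211 D + 286}{4} = \frac{286 - 211 D}{4} = \frac{143}{2} - \frac{211 D}{4}$)
$m{\left(t \right)} = \left(-86 + t\right) \left(-42 + t\right)$ ($m{\left(t \right)} = \left(-129 + \left(43 + t\right)\right) \left(-42 + t\right) = \left(-86 + t\right) \left(-42 + t\right)$)
$\frac{k{\left(-44,M{\left(-11 \right)} \right)}}{m{\left(300 \right)}} = \frac{\frac{143}{2} - \frac{211 \left(96 + \left(-11\right)^{2} - -242\right)}{4}}{3612 + 300^{2} - 38400} = \frac{\frac{143}{2} - \frac{211 \left(96 + 121 + 242\right)}{4}}{3612 + 90000 - 38400} = \frac{\frac{143}{2} - \frac{96849}{4}}{55212} = \left(\frac{143}{2} - \frac{96849}{4}\right) \frac{1}{55212} = \left(- \frac{96563}{4}\right) \frac{1}{55212} = - \frac{96563}{220848}$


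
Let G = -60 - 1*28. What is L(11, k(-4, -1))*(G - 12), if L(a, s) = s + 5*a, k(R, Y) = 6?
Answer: -6100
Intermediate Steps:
G = -88 (G = -60 - 28 = -88)
L(11, k(-4, -1))*(G - 12) = (6 + 5*11)*(-88 - 12) = (6 + 55)*(-100) = 61*(-100) = -6100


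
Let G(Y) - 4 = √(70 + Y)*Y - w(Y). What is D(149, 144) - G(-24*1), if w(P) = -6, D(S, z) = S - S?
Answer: -10 + 24*√46 ≈ 152.78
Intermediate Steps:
D(S, z) = 0
G(Y) = 10 + Y*√(70 + Y) (G(Y) = 4 + (√(70 + Y)*Y - 1*(-6)) = 4 + (Y*√(70 + Y) + 6) = 4 + (6 + Y*√(70 + Y)) = 10 + Y*√(70 + Y))
D(149, 144) - G(-24*1) = 0 - (10 + (-24*1)*√(70 - 24*1)) = 0 - (10 - 24*√(70 - 24)) = 0 - (10 - 24*√46) = 0 + (-10 + 24*√46) = -10 + 24*√46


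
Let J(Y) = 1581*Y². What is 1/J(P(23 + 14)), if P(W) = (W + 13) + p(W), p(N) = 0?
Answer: 1/3952500 ≈ 2.5300e-7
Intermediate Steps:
P(W) = 13 + W (P(W) = (W + 13) + 0 = (13 + W) + 0 = 13 + W)
1/J(P(23 + 14)) = 1/(1581*(13 + (23 + 14))²) = 1/(1581*(13 + 37)²) = 1/(1581*50²) = 1/(1581*2500) = 1/3952500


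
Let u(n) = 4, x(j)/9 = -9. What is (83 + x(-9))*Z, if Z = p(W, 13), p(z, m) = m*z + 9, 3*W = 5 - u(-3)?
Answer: 80/3 ≈ 26.667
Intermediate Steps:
x(j) = -81 (x(j) = 9*(-9) = -81)
W = ⅓ (W = (5 - 1*4)/3 = (5 - 4)/3 = (⅓)*1 = ⅓ ≈ 0.33333)
p(z, m) = 9 + m*z
Z = 40/3 (Z = 9 + 13*(⅓) = 9 + 13/3 = 40/3 ≈ 13.333)
(83 + x(-9))*Z = (83 - 81)*(40/3) = 2*(40/3) = 80/3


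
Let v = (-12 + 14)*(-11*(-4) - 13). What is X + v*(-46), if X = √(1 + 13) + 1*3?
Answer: -2849 + √14 ≈ -2845.3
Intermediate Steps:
v = 62 (v = 2*(44 - 13) = 2*31 = 62)
X = 3 + √14 (X = √14 + 3 = 3 + √14 ≈ 6.7417)
X + v*(-46) = (3 + √14) + 62*(-46) = (3 + √14) - 2852 = -2849 + √14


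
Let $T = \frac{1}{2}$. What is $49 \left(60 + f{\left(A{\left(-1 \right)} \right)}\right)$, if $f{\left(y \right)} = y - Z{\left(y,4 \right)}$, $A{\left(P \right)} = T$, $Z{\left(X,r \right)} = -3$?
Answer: $\frac{6223}{2} \approx 3111.5$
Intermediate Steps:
$T = \frac{1}{2} \approx 0.5$
$A{\left(P \right)} = \frac{1}{2}$
$f{\left(y \right)} = 3 + y$ ($f{\left(y \right)} = y - -3 = y + 3 = 3 + y$)
$49 \left(60 + f{\left(A{\left(-1 \right)} \right)}\right) = 49 \left(60 + \left(3 + \frac{1}{2}\right)\right) = 49 \left(60 + \frac{7}{2}\right) = 49 \cdot \frac{127}{2} = \frac{6223}{2}$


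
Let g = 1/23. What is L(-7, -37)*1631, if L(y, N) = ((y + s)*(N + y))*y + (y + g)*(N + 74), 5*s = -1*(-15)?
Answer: -55871536/23 ≈ -2.4292e+6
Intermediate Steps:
g = 1/23 ≈ 0.043478
s = 3 (s = (-1*(-15))/5 = (1/5)*15 = 3)
L(y, N) = (74 + N)*(1/23 + y) + y*(3 + y)*(N + y) (L(y, N) = ((y + 3)*(N + y))*y + (y + 1/23)*(N + 74) = ((3 + y)*(N + y))*y + (1/23 + y)*(74 + N) = y*(3 + y)*(N + y) + (74 + N)*(1/23 + y) = (74 + N)*(1/23 + y) + y*(3 + y)*(N + y))
L(-7, -37)*1631 = (74/23 + (-7)**3 + 3*(-7)**2 + 74*(-7) + (1/23)*(-37) - 37*(-7)**2 + 4*(-37)*(-7))*1631 = (74/23 - 343 + 3*49 - 518 - 37/23 - 37*49 + 1036)*1631 = (74/23 - 343 + 147 - 518 - 37/23 - 1813 + 1036)*1631 = -34256/23*1631 = -55871536/23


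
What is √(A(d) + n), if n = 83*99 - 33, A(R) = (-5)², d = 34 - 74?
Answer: √8209 ≈ 90.604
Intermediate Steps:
d = -40
A(R) = 25
n = 8184 (n = 8217 - 33 = 8184)
√(A(d) + n) = √(25 + 8184) = √8209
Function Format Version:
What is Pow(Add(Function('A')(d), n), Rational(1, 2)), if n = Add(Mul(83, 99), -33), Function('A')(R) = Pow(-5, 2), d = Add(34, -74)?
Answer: Pow(8209, Rational(1, 2)) ≈ 90.604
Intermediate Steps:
d = -40
Function('A')(R) = 25
n = 8184 (n = Add(8217, -33) = 8184)
Pow(Add(Function('A')(d), n), Rational(1, 2)) = Pow(Add(25, 8184), Rational(1, 2)) = Pow(8209, Rational(1, 2))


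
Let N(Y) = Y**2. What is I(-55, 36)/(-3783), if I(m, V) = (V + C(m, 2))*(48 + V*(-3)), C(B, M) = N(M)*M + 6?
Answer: 1000/1261 ≈ 0.79302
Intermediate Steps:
C(B, M) = 6 + M**3 (C(B, M) = M**2*M + 6 = M**3 + 6 = 6 + M**3)
I(m, V) = (14 + V)*(48 - 3*V) (I(m, V) = (V + (6 + 2**3))*(48 + V*(-3)) = (V + (6 + 8))*(48 - 3*V) = (V + 14)*(48 - 3*V) = (14 + V)*(48 - 3*V))
I(-55, 36)/(-3783) = (672 - 3*36**2 + 6*36)/(-3783) = (672 - 3*1296 + 216)*(-1/3783) = (672 - 3888 + 216)*(-1/3783) = -3000*(-1/3783) = 1000/1261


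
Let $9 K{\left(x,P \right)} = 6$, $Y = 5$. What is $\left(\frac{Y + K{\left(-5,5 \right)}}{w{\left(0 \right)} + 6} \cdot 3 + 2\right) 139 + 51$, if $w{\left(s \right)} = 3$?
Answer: $\frac{5324}{9} \approx 591.56$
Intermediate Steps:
$K{\left(x,P \right)} = \frac{2}{3}$ ($K{\left(x,P \right)} = \frac{1}{9} \cdot 6 = \frac{2}{3}$)
$\left(\frac{Y + K{\left(-5,5 \right)}}{w{\left(0 \right)} + 6} \cdot 3 + 2\right) 139 + 51 = \left(\frac{5 + \frac{2}{3}}{3 + 6} \cdot 3 + 2\right) 139 + 51 = \left(\frac{17}{3 \cdot 9} \cdot 3 + 2\right) 139 + 51 = \left(\frac{17}{3} \cdot \frac{1}{9} \cdot 3 + 2\right) 139 + 51 = \left(\frac{17}{27} \cdot 3 + 2\right) 139 + 51 = \left(\frac{17}{9} + 2\right) 139 + 51 = \frac{35}{9} \cdot 139 + 51 = \frac{4865}{9} + 51 = \frac{5324}{9}$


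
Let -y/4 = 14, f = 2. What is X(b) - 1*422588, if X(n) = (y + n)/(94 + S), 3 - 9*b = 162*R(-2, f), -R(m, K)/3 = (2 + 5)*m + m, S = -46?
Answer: -60855431/144 ≈ -4.2261e+5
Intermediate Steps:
y = -56 (y = -4*14 = -56)
R(m, K) = -24*m (R(m, K) = -3*((2 + 5)*m + m) = -3*(7*m + m) = -24*m)
b = -2591/3 (b = 1/3 - 18*(-24*(-2)) = 1/3 - 18*48 = 1/3 - 1/9*7776 = 1/3 - 864 = -2591/3 ≈ -863.67)
X(n) = -7/6 + n/48 (X(n) = (-56 + n)/(94 - 46) = (-56 + n)/48 = (-56 + n)*(1/48) = -7/6 + n/48)
X(b) - 1*422588 = (-7/6 + (1/48)*(-2591/3)) - 1*422588 = (-7/6 - 2591/144) - 422588 = -2759/144 - 422588 = -60855431/144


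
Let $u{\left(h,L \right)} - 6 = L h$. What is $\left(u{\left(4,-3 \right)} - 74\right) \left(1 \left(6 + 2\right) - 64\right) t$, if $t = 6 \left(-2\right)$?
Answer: $-53760$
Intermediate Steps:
$t = -12$
$u{\left(h,L \right)} = 6 + L h$
$\left(u{\left(4,-3 \right)} - 74\right) \left(1 \left(6 + 2\right) - 64\right) t = \left(\left(6 - 12\right) - 74\right) \left(1 \left(6 + 2\right) - 64\right) \left(-12\right) = \left(\left(6 - 12\right) - 74\right) \left(1 \cdot 8 - 64\right) \left(-12\right) = \left(-6 - 74\right) \left(8 - 64\right) \left(-12\right) = \left(-80\right) \left(-56\right) \left(-12\right) = 4480 \left(-12\right) = -53760$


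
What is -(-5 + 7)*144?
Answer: -288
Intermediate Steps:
-(-5 + 7)*144 = -1*2*144 = -2*144 = -288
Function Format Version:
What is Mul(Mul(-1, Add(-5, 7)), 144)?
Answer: -288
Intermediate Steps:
Mul(Mul(-1, Add(-5, 7)), 144) = Mul(Mul(-1, 2), 144) = Mul(-2, 144) = -288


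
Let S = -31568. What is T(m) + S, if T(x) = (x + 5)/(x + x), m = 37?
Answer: -1167995/37 ≈ -31567.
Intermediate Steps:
T(x) = (5 + x)/(2*x) (T(x) = (5 + x)/((2*x)) = (5 + x)*(1/(2*x)) = (5 + x)/(2*x))
T(m) + S = (½)*(5 + 37)/37 - 31568 = (½)*(1/37)*42 - 31568 = 21/37 - 31568 = -1167995/37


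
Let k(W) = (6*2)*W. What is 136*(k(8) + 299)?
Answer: 53720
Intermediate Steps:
k(W) = 12*W
136*(k(8) + 299) = 136*(12*8 + 299) = 136*(96 + 299) = 136*395 = 53720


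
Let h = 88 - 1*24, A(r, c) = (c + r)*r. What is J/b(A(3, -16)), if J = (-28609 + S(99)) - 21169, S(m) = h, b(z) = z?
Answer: 49714/39 ≈ 1274.7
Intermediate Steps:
A(r, c) = r*(c + r)
h = 64 (h = 88 - 24 = 64)
S(m) = 64
J = -49714 (J = (-28609 + 64) - 21169 = -28545 - 21169 = -49714)
J/b(A(3, -16)) = -49714*1/(3*(-16 + 3)) = -49714/(3*(-13)) = -49714/(-39) = -49714*(-1/39) = 49714/39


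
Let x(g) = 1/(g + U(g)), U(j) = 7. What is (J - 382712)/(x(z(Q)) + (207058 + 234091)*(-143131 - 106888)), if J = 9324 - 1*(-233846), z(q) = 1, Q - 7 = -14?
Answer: 1116336/882365054647 ≈ 1.2652e-6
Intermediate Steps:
Q = -7 (Q = 7 - 14 = -7)
x(g) = 1/(7 + g) (x(g) = 1/(g + 7) = 1/(7 + g))
J = 243170 (J = 9324 + 233846 = 243170)
(J - 382712)/(x(z(Q)) + (207058 + 234091)*(-143131 - 106888)) = (243170 - 382712)/(1/(7 + 1) + (207058 + 234091)*(-143131 - 106888)) = -139542/(1/8 + 441149*(-250019)) = -139542/(1/8 - 110295631831) = -139542/(-882365054647/8) = -139542*(-8/882365054647) = 1116336/882365054647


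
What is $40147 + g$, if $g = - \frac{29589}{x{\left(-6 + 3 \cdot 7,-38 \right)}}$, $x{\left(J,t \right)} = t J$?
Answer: $\frac{7637793}{190} \approx 40199.0$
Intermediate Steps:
$x{\left(J,t \right)} = J t$
$g = \frac{9863}{190}$ ($g = - \frac{29589}{\left(-6 + 3 \cdot 7\right) \left(-38\right)} = - \frac{29589}{\left(-6 + 21\right) \left(-38\right)} = - \frac{29589}{15 \left(-38\right)} = - \frac{29589}{-570} = \left(-29589\right) \left(- \frac{1}{570}\right) = \frac{9863}{190} \approx 51.911$)
$40147 + g = 40147 + \frac{9863}{190} = \frac{7637793}{190}$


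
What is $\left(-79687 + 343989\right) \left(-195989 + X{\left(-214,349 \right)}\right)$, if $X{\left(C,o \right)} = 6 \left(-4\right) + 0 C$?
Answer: $-51806627926$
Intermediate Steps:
$X{\left(C,o \right)} = -24$ ($X{\left(C,o \right)} = -24 + 0 = -24$)
$\left(-79687 + 343989\right) \left(-195989 + X{\left(-214,349 \right)}\right) = \left(-79687 + 343989\right) \left(-195989 - 24\right) = 264302 \left(-196013\right) = -51806627926$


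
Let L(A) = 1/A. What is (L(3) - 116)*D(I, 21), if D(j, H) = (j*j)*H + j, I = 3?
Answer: -22208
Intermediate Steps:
D(j, H) = j + H*j² (D(j, H) = j²*H + j = H*j² + j = j + H*j²)
(L(3) - 116)*D(I, 21) = (1/3 - 116)*(3*(1 + 21*3)) = (⅓ - 116)*(3*(1 + 63)) = -347*64 = -347/3*192 = -22208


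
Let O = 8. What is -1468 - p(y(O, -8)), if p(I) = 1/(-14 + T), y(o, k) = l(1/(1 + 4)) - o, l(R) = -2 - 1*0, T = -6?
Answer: -29359/20 ≈ -1467.9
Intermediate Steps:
l(R) = -2 (l(R) = -2 + 0 = -2)
y(o, k) = -2 - o
p(I) = -1/20 (p(I) = 1/(-14 - 6) = 1/(-20) = -1/20)
-1468 - p(y(O, -8)) = -1468 - 1*(-1/20) = -1468 + 1/20 = -29359/20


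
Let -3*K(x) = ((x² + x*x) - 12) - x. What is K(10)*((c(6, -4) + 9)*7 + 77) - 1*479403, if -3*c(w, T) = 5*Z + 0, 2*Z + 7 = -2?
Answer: -1472474/3 ≈ -4.9082e+5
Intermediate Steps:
Z = -9/2 (Z = -7/2 + (½)*(-2) = -7/2 - 1 = -9/2 ≈ -4.5000)
c(w, T) = 15/2 (c(w, T) = -(5*(-9/2) + 0)/3 = -(-45/2 + 0)/3 = -⅓*(-45/2) = 15/2)
K(x) = 4 - 2*x²/3 + x/3 (K(x) = -(((x² + x*x) - 12) - x)/3 = -(((x² + x²) - 12) - x)/3 = -((2*x² - 12) - x)/3 = -((-12 + 2*x²) - x)/3 = -(-12 - x + 2*x²)/3 = 4 - 2*x²/3 + x/3)
K(10)*((c(6, -4) + 9)*7 + 77) - 1*479403 = (4 - ⅔*10² + (⅓)*10)*((15/2 + 9)*7 + 77) - 1*479403 = (4 - ⅔*100 + 10/3)*((33/2)*7 + 77) - 479403 = (4 - 200/3 + 10/3)*(231/2 + 77) - 479403 = -178/3*385/2 - 479403 = -34265/3 - 479403 = -1472474/3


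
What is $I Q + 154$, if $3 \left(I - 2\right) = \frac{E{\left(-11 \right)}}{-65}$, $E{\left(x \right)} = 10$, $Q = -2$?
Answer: $\frac{5854}{39} \approx 150.1$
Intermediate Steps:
$I = \frac{76}{39}$ ($I = 2 + \frac{10 \frac{1}{-65}}{3} = 2 + \frac{10 \left(- \frac{1}{65}\right)}{3} = 2 + \frac{1}{3} \left(- \frac{2}{13}\right) = 2 - \frac{2}{39} = \frac{76}{39} \approx 1.9487$)
$I Q + 154 = \frac{76}{39} \left(-2\right) + 154 = - \frac{152}{39} + 154 = \frac{5854}{39}$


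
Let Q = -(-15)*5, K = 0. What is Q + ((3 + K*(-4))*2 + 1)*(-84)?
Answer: -513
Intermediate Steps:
Q = 75 (Q = -3*(-25) = 75)
Q + ((3 + K*(-4))*2 + 1)*(-84) = 75 + ((3 + 0*(-4))*2 + 1)*(-84) = 75 + ((3 + 0)*2 + 1)*(-84) = 75 + (3*2 + 1)*(-84) = 75 + (6 + 1)*(-84) = 75 + 7*(-84) = 75 - 588 = -513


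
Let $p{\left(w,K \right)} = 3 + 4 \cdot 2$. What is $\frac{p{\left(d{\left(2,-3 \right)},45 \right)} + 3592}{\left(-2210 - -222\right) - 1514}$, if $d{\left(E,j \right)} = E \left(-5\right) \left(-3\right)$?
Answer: $- \frac{3603}{3502} \approx -1.0288$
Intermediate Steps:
$d{\left(E,j \right)} = 15 E$ ($d{\left(E,j \right)} = - 5 E \left(-3\right) = 15 E$)
$p{\left(w,K \right)} = 11$ ($p{\left(w,K \right)} = 3 + 8 = 11$)
$\frac{p{\left(d{\left(2,-3 \right)},45 \right)} + 3592}{\left(-2210 - -222\right) - 1514} = \frac{11 + 3592}{\left(-2210 - -222\right) - 1514} = \frac{3603}{\left(-2210 + 222\right) - 1514} = \frac{3603}{-1988 - 1514} = \frac{3603}{-3502} = 3603 \left(- \frac{1}{3502}\right) = - \frac{3603}{3502}$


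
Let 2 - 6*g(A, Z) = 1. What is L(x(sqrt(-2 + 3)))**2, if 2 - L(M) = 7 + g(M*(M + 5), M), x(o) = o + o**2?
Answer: 961/36 ≈ 26.694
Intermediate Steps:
g(A, Z) = 1/6 (g(A, Z) = 1/3 - 1/6*1 = 1/3 - 1/6 = 1/6)
L(M) = -31/6 (L(M) = 2 - (7 + 1/6) = 2 - 1*43/6 = 2 - 43/6 = -31/6)
L(x(sqrt(-2 + 3)))**2 = (-31/6)**2 = 961/36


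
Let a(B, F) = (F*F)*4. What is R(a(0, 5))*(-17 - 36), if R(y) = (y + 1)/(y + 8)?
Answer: -5353/108 ≈ -49.565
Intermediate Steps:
a(B, F) = 4*F**2 (a(B, F) = F**2*4 = 4*F**2)
R(y) = (1 + y)/(8 + y)
R(a(0, 5))*(-17 - 36) = ((1 + 4*5**2)/(8 + 4*5**2))*(-17 - 36) = ((1 + 4*25)/(8 + 4*25))*(-53) = ((1 + 100)/(8 + 100))*(-53) = (101/108)*(-53) = -5353/108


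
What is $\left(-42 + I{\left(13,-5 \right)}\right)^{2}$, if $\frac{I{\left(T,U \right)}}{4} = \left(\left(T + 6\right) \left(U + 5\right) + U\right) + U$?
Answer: $6724$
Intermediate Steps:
$I{\left(T,U \right)} = 8 U + 4 \left(5 + U\right) \left(6 + T\right)$ ($I{\left(T,U \right)} = 4 \left(\left(\left(T + 6\right) \left(U + 5\right) + U\right) + U\right) = 4 \left(\left(\left(6 + T\right) \left(5 + U\right) + U\right) + U\right) = 4 \left(\left(\left(5 + U\right) \left(6 + T\right) + U\right) + U\right) = 4 \left(\left(U + \left(5 + U\right) \left(6 + T\right)\right) + U\right) = 4 \left(2 U + \left(5 + U\right) \left(6 + T\right)\right) = 8 U + 4 \left(5 + U\right) \left(6 + T\right)$)
$\left(-42 + I{\left(13,-5 \right)}\right)^{2} = \left(-42 + \left(120 + 20 \cdot 13 + 32 \left(-5\right) + 4 \cdot 13 \left(-5\right)\right)\right)^{2} = \left(-42 + \left(120 + 260 - 160 - 260\right)\right)^{2} = \left(-42 - 40\right)^{2} = \left(-82\right)^{2} = 6724$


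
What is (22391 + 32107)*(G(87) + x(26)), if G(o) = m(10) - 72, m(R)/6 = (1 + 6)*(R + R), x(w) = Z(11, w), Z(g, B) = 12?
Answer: 42508440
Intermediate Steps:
x(w) = 12
m(R) = 84*R (m(R) = 6*((1 + 6)*(R + R)) = 6*(7*(2*R)) = 6*(14*R) = 84*R)
G(o) = 768 (G(o) = 84*10 - 72 = 840 - 72 = 768)
(22391 + 32107)*(G(87) + x(26)) = (22391 + 32107)*(768 + 12) = 54498*780 = 42508440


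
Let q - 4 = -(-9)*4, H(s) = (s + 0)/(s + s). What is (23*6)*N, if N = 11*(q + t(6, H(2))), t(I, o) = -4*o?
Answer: 57684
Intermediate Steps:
H(s) = 1/2 (H(s) = s/((2*s)) = s*(1/(2*s)) = 1/2)
q = 40 (q = 4 - (-9)*4 = 4 - 3*(-12) = 4 + 36 = 40)
N = 418 (N = 11*(40 - 4*1/2) = 11*(40 - 2) = 11*38 = 418)
(23*6)*N = (23*6)*418 = 138*418 = 57684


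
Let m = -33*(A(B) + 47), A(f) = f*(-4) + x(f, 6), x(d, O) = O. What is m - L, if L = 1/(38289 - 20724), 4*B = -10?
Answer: -36517636/17565 ≈ -2079.0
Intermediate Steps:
B = -5/2 (B = (1/4)*(-10) = -5/2 ≈ -2.5000)
A(f) = 6 - 4*f (A(f) = f*(-4) + 6 = -4*f + 6 = 6 - 4*f)
L = 1/17565 ≈ 5.6931e-5
m = -2079 (m = -33*((6 - 4*(-5/2)) + 47) = -33*((6 + 10) + 47) = -33*(16 + 47) = -33*63 = -2079)
m - L = -2079 - 1*1/17565 = -2079 - 1/17565 = -36517636/17565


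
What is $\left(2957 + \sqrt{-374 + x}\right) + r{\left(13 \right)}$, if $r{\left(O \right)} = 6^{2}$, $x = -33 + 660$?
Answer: $2993 + \sqrt{253} \approx 3008.9$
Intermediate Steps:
$x = 627$
$r{\left(O \right)} = 36$
$\left(2957 + \sqrt{-374 + x}\right) + r{\left(13 \right)} = \left(2957 + \sqrt{-374 + 627}\right) + 36 = \left(2957 + \sqrt{253}\right) + 36 = 2993 + \sqrt{253}$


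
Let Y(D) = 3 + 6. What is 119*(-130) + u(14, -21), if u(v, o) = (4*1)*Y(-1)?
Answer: -15434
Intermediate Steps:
Y(D) = 9
u(v, o) = 36 (u(v, o) = (4*1)*9 = 4*9 = 36)
119*(-130) + u(14, -21) = 119*(-130) + 36 = -15470 + 36 = -15434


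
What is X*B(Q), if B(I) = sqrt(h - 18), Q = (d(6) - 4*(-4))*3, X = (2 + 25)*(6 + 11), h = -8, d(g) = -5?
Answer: 459*I*sqrt(26) ≈ 2340.4*I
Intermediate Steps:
X = 459 (X = 27*17 = 459)
Q = 33 (Q = (-5 - 4*(-4))*3 = (-5 + 16)*3 = 11*3 = 33)
B(I) = I*sqrt(26) (B(I) = sqrt(-8 - 18) = sqrt(-26) = I*sqrt(26))
X*B(Q) = 459*(I*sqrt(26)) = 459*I*sqrt(26)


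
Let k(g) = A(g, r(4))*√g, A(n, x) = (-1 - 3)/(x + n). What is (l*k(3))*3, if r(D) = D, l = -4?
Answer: 48*√3/7 ≈ 11.877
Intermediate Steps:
A(n, x) = -4/(n + x)
k(g) = -4*√g/(4 + g) (k(g) = (-4/(g + 4))*√g = (-4/(4 + g))*√g = -4*√g/(4 + g))
(l*k(3))*3 = -(-16)*√3/(4 + 3)*3 = -(-16)*√3/7*3 = (16*√3/7)*3 = 48*√3/7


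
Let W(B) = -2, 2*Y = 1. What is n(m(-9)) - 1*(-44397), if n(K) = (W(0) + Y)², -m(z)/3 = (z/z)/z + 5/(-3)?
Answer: 177597/4 ≈ 44399.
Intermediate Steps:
Y = ½ (Y = (½)*1 = ½ ≈ 0.50000)
m(z) = 5 - 3/z (m(z) = -3*((z/z)/z + 5/(-3)) = -3*(1/z + 5*(-⅓)) = -3*(1/z - 5/3) = -3*(-5/3 + 1/z) = 5 - 3/z)
n(K) = 9/4 (n(K) = (-2 + ½)² = (-3/2)² = 9/4)
n(m(-9)) - 1*(-44397) = 9/4 - 1*(-44397) = 9/4 + 44397 = 177597/4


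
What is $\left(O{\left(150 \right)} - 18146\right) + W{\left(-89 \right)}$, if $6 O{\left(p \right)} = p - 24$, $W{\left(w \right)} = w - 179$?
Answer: $-18393$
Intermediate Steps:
$W{\left(w \right)} = -179 + w$
$O{\left(p \right)} = -4 + \frac{p}{6}$ ($O{\left(p \right)} = \frac{p - 24}{6} = \frac{-24 + p}{6} = -4 + \frac{p}{6}$)
$\left(O{\left(150 \right)} - 18146\right) + W{\left(-89 \right)} = \left(\left(-4 + \frac{1}{6} \cdot 150\right) - 18146\right) - 268 = \left(\left(-4 + 25\right) - 18146\right) - 268 = \left(21 - 18146\right) - 268 = -18125 - 268 = -18393$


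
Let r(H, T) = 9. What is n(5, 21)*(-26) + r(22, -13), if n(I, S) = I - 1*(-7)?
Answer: -303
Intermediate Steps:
n(I, S) = 7 + I (n(I, S) = I + 7 = 7 + I)
n(5, 21)*(-26) + r(22, -13) = (7 + 5)*(-26) + 9 = 12*(-26) + 9 = -312 + 9 = -303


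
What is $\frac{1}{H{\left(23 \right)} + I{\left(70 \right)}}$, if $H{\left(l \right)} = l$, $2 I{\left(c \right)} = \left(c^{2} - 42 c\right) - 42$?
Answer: $\frac{1}{982} \approx 0.0010183$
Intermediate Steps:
$I{\left(c \right)} = -21 + \frac{c^{2}}{2} - 21 c$ ($I{\left(c \right)} = \frac{\left(c^{2} - 42 c\right) - 42}{2} = \frac{-42 + c^{2} - 42 c}{2} = -21 + \frac{c^{2}}{2} - 21 c$)
$\frac{1}{H{\left(23 \right)} + I{\left(70 \right)}} = \frac{1}{23 - \left(1491 - 2450\right)} = \frac{1}{23 - -959} = \frac{1}{23 + 959} = \frac{1}{982}$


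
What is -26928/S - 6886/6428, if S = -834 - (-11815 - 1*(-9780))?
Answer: -90681635/3860014 ≈ -23.493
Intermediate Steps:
S = 1201 (S = -834 - (-11815 + 9780) = -834 - 1*(-2035) = -834 + 2035 = 1201)
-26928/S - 6886/6428 = -26928/1201 - 6886/6428 = -26928*1/1201 - 6886*1/6428 = -26928/1201 - 3443/3214 = -90681635/3860014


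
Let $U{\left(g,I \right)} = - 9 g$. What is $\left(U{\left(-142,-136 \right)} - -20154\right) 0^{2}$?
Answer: $0$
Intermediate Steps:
$\left(U{\left(-142,-136 \right)} - -20154\right) 0^{2} = \left(\left(-9\right) \left(-142\right) - -20154\right) 0^{2} = \left(1278 + 20154\right) 0 = 21432 \cdot 0 = 0$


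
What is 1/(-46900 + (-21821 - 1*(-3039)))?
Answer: -1/65682 ≈ -1.5225e-5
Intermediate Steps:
1/(-46900 + (-21821 - 1*(-3039))) = 1/(-46900 + (-21821 + 3039)) = 1/(-46900 - 18782) = 1/(-65682) = -1/65682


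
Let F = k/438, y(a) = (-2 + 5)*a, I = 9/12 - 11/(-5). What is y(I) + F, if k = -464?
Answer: 34123/4380 ≈ 7.7906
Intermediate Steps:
I = 59/20 (I = 9*(1/12) - 11*(-1/5) = 3/4 + 11/5 = 59/20 ≈ 2.9500)
y(a) = 3*a
F = -232/219 (F = -464/438 = -464*1/438 = -232/219 ≈ -1.0594)
y(I) + F = 3*(59/20) - 232/219 = 177/20 - 232/219 = 34123/4380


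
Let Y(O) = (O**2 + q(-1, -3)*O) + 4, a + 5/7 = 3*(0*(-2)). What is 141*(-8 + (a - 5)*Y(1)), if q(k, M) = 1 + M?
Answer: -24816/7 ≈ -3545.1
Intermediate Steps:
a = -5/7 (a = -5/7 + 3*(0*(-2)) = -5/7 + 3*0 = -5/7 + 0 = -5/7 ≈ -0.71429)
Y(O) = 4 + O**2 - 2*O (Y(O) = (O**2 + (1 - 3)*O) + 4 = (O**2 - 2*O) + 4 = 4 + O**2 - 2*O)
141*(-8 + (a - 5)*Y(1)) = 141*(-8 + (-5/7 - 5)*(4 + 1**2 - 2*1)) = 141*(-8 - 40*(4 + 1 - 2)/7) = 141*(-8 - 40/7*3) = 141*(-8 - 120/7) = 141*(-176/7) = -24816/7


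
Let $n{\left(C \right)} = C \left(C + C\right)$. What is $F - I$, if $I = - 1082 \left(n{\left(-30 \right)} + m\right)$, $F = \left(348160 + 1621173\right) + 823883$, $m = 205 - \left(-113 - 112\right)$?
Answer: $5206076$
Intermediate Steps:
$n{\left(C \right)} = 2 C^{2}$ ($n{\left(C \right)} = C 2 C = 2 C^{2}$)
$m = 430$ ($m = 205 - -225 = 205 + 225 = 430$)
$F = 2793216$ ($F = 1969333 + 823883 = 2793216$)
$I = -2412860$ ($I = - 1082 \left(2 \left(-30\right)^{2} + 430\right) = - 1082 \left(2 \cdot 900 + 430\right) = - 1082 \left(1800 + 430\right) = \left(-1082\right) 2230 = -2412860$)
$F - I = 2793216 - -2412860 = 2793216 + 2412860 = 5206076$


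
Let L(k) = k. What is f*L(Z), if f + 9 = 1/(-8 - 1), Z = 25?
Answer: -2050/9 ≈ -227.78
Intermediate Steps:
f = -82/9 (f = -9 + 1/(-8 - 1) = -9 + 1/(-9) = -9 - 1/9 = -82/9 ≈ -9.1111)
f*L(Z) = -82/9*25 = -2050/9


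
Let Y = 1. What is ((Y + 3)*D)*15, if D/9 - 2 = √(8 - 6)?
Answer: 1080 + 540*√2 ≈ 1843.7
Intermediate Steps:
D = 18 + 9*√2 (D = 18 + 9*√(8 - 6) = 18 + 9*√2 ≈ 30.728)
((Y + 3)*D)*15 = ((1 + 3)*(18 + 9*√2))*15 = (4*(18 + 9*√2))*15 = (72 + 36*√2)*15 = 1080 + 540*√2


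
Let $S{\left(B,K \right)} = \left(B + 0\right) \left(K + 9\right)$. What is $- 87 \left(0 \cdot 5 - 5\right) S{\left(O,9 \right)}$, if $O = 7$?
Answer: $54810$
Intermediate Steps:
$S{\left(B,K \right)} = B \left(9 + K\right)$
$- 87 \left(0 \cdot 5 - 5\right) S{\left(O,9 \right)} = - 87 \left(0 \cdot 5 - 5\right) 7 \left(9 + 9\right) = - 87 \left(0 - 5\right) 7 \cdot 18 = \left(-87\right) \left(-5\right) 126 = 435 \cdot 126 = 54810$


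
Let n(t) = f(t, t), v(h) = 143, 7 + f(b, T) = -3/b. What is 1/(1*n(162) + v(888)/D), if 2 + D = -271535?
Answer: -14662998/102920245 ≈ -0.14247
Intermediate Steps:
D = -271537 (D = -2 - 271535 = -271537)
f(b, T) = -7 - 3/b
n(t) = -7 - 3/t
1/(1*n(162) + v(888)/D) = 1/(1*(-7 - 3/162) + 143/(-271537)) = 1/(1*(-7 - 3*1/162) + 143*(-1/271537)) = 1/(1*(-7 - 1/54) - 143/271537) = 1/(1*(-379/54) - 143/271537) = 1/(-379/54 - 143/271537) = 1/(-102920245/14662998) = -14662998/102920245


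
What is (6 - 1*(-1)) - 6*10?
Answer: -53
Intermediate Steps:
(6 - 1*(-1)) - 6*10 = (6 + 1) - 60 = 7 - 60 = -53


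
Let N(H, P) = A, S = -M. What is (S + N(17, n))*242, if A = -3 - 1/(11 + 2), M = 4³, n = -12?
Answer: -211024/13 ≈ -16233.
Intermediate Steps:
M = 64
A = -40/13 (A = -3 - 1/13 = -40/13 ≈ -3.0769)
S = -64 (S = -1*64 = -64)
N(H, P) = -40/13
(S + N(17, n))*242 = (-64 - 40/13)*242 = -872/13*242 = -211024/13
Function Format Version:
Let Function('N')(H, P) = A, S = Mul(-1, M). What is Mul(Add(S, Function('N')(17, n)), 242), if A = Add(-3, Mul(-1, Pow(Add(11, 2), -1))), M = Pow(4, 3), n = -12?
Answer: Rational(-211024, 13) ≈ -16233.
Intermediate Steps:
M = 64
A = Rational(-40, 13) (A = Add(-3, Mul(-1, Pow(13, -1))) = Add(-3, Mul(-1, Rational(1, 13))) = Add(-3, Rational(-1, 13)) = Rational(-40, 13) ≈ -3.0769)
S = -64 (S = Mul(-1, 64) = -64)
Function('N')(H, P) = Rational(-40, 13)
Mul(Add(S, Function('N')(17, n)), 242) = Mul(Add(-64, Rational(-40, 13)), 242) = Mul(Rational(-872, 13), 242) = Rational(-211024, 13)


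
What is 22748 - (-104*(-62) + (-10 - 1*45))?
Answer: 16355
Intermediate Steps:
22748 - (-104*(-62) + (-10 - 1*45)) = 22748 - (6448 + (-10 - 45)) = 22748 - (6448 - 55) = 22748 - 1*6393 = 22748 - 6393 = 16355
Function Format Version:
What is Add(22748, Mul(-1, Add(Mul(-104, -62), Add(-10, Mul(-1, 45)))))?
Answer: 16355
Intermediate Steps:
Add(22748, Mul(-1, Add(Mul(-104, -62), Add(-10, Mul(-1, 45))))) = Add(22748, Mul(-1, Add(6448, Add(-10, -45)))) = Add(22748, Mul(-1, Add(6448, -55))) = Add(22748, Mul(-1, 6393)) = Add(22748, -6393) = 16355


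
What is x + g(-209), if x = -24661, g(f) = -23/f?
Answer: -5154126/209 ≈ -24661.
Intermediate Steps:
x + g(-209) = -24661 - 23/(-209) = -24661 - 23*(-1/209) = -24661 + 23/209 = -5154126/209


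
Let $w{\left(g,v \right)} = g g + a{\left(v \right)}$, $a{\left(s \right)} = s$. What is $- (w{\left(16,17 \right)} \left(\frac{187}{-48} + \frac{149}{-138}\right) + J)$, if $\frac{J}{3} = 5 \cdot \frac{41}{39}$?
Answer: $\frac{6422779}{4784} \approx 1342.6$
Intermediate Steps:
$w{\left(g,v \right)} = v + g^{2}$ ($w{\left(g,v \right)} = g g + v = g^{2} + v = v + g^{2}$)
$J = \frac{205}{13}$ ($J = 3 \cdot 5 \cdot \frac{41}{39} = 3 \cdot \frac{205}{39} = \frac{205}{13} \approx 15.769$)
$- (w{\left(16,17 \right)} \left(\frac{187}{-48} + \frac{149}{-138}\right) + J) = - (\left(17 + 16^{2}\right) \left(\frac{187}{-48} + \frac{149}{-138}\right) + \frac{205}{13}) = - (\left(17 + 256\right) \left(187 \left(- \frac{1}{48}\right) + 149 \left(- \frac{1}{138}\right)\right) + \frac{205}{13}) = - (273 \left(- \frac{187}{48} - \frac{149}{138}\right) + \frac{205}{13}) = - (273 \left(- \frac{1831}{368}\right) + \frac{205}{13}) = - (- \frac{499863}{368} + \frac{205}{13}) = \left(-1\right) \left(- \frac{6422779}{4784}\right) = \frac{6422779}{4784}$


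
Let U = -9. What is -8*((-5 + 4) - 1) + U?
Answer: 7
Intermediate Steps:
-8*((-5 + 4) - 1) + U = -8*((-5 + 4) - 1) - 9 = -8*(-1 - 1) - 9 = -8*(-2) - 9 = 16 - 9 = 7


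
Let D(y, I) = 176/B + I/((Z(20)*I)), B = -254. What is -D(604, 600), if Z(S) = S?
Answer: 1633/2540 ≈ 0.64291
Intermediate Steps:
D(y, I) = -1633/2540 (D(y, I) = 176/(-254) + I/((20*I)) = 176*(-1/254) + I*(1/(20*I)) = -88/127 + 1/20 = -1633/2540)
-D(604, 600) = -1*(-1633/2540) = 1633/2540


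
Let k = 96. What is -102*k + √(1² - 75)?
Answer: -9792 + I*√74 ≈ -9792.0 + 8.6023*I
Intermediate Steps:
-102*k + √(1² - 75) = -102*96 + √(1² - 75) = -9792 + √(1 - 75) = -9792 + √(-74) = -9792 + I*√74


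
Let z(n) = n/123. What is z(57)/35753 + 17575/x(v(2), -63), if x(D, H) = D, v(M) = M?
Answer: 25762718013/2931746 ≈ 8787.5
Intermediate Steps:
z(n) = n/123 (z(n) = n*(1/123) = n/123)
z(57)/35753 + 17575/x(v(2), -63) = ((1/123)*57)/35753 + 17575/2 = (19/41)*(1/35753) + 17575*(1/2) = 19/1465873 + 17575/2 = 25762718013/2931746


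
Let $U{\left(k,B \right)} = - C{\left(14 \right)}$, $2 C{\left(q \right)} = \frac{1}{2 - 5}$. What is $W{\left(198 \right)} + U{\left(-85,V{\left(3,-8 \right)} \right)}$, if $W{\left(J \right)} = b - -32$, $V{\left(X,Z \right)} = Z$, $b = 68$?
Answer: $\frac{601}{6} \approx 100.17$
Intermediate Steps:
$C{\left(q \right)} = - \frac{1}{6}$ ($C{\left(q \right)} = \frac{1}{2 \left(2 - 5\right)} = \frac{1}{2 \left(-3\right)} = \frac{1}{2} \left(- \frac{1}{3}\right) = - \frac{1}{6}$)
$W{\left(J \right)} = 100$ ($W{\left(J \right)} = 68 - -32 = 68 + 32 = 100$)
$U{\left(k,B \right)} = \frac{1}{6}$ ($U{\left(k,B \right)} = \left(-1\right) \left(- \frac{1}{6}\right) = \frac{1}{6}$)
$W{\left(198 \right)} + U{\left(-85,V{\left(3,-8 \right)} \right)} = 100 + \frac{1}{6} = \frac{601}{6}$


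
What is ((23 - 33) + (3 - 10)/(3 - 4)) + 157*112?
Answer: 17581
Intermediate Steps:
((23 - 33) + (3 - 10)/(3 - 4)) + 157*112 = (-10 - 7/(-1)) + 17584 = (-10 - 7*(-1)) + 17584 = (-10 + 7) + 17584 = -3 + 17584 = 17581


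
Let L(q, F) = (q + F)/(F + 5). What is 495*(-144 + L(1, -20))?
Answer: -70653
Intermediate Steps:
L(q, F) = (F + q)/(5 + F)
495*(-144 + L(1, -20)) = 495*(-144 + (-20 + 1)/(5 - 20)) = 495*(-144 - 19/(-15)) = 495*(-144 - 1/15*(-19)) = 495*(-144 + 19/15) = 495*(-2141/15) = -70653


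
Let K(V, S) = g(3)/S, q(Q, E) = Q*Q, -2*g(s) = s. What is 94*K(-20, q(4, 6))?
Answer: -141/16 ≈ -8.8125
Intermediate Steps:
g(s) = -s/2
q(Q, E) = Q²
K(V, S) = -3/(2*S) (K(V, S) = (-½*3)/S = -3/(2*S))
94*K(-20, q(4, 6)) = 94*(-3/(2*(4²))) = 94*(-3/2/16) = 94*(-3/2*1/16) = 94*(-3/32) = -141/16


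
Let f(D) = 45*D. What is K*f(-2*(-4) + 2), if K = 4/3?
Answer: 600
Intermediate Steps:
K = 4/3 (K = 4*(⅓) = 4/3 ≈ 1.3333)
K*f(-2*(-4) + 2) = 4*(45*(-2*(-4) + 2))/3 = 4*(45*(8 + 2))/3 = 4*(45*10)/3 = (4/3)*450 = 600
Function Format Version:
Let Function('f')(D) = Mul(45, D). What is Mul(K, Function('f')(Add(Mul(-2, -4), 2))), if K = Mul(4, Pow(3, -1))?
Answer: 600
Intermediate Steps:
K = Rational(4, 3) (K = Mul(4, Rational(1, 3)) = Rational(4, 3) ≈ 1.3333)
Mul(K, Function('f')(Add(Mul(-2, -4), 2))) = Mul(Rational(4, 3), Mul(45, Add(Mul(-2, -4), 2))) = Mul(Rational(4, 3), Mul(45, Add(8, 2))) = Mul(Rational(4, 3), Mul(45, 10)) = Mul(Rational(4, 3), 450) = 600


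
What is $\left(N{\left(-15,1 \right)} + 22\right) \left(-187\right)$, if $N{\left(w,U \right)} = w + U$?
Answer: $-1496$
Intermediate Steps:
$N{\left(w,U \right)} = U + w$
$\left(N{\left(-15,1 \right)} + 22\right) \left(-187\right) = \left(\left(1 - 15\right) + 22\right) \left(-187\right) = \left(-14 + 22\right) \left(-187\right) = 8 \left(-187\right) = -1496$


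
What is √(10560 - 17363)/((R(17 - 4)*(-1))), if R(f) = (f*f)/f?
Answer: -I*√6803/13 ≈ -6.3446*I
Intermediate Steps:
R(f) = f (R(f) = f²/f = f)
√(10560 - 17363)/((R(17 - 4)*(-1))) = √(10560 - 17363)/(((17 - 4)*(-1))) = √(-6803)/((13*(-1))) = (I*√6803)/(-13) = (I*√6803)*(-1/13) = -I*√6803/13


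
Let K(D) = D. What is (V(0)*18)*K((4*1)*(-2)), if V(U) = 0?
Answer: 0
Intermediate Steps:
(V(0)*18)*K((4*1)*(-2)) = (0*18)*((4*1)*(-2)) = 0*(4*(-2)) = 0*(-8) = 0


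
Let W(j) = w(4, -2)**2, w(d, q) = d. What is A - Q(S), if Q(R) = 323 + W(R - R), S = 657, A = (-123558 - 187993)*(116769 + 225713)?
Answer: -106700609921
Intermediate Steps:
W(j) = 16 (W(j) = 4**2 = 16)
A = -106700609582 (A = -311551*342482 = -106700609582)
Q(R) = 339 (Q(R) = 323 + 16 = 339)
A - Q(S) = -106700609582 - 1*339 = -106700609582 - 339 = -106700609921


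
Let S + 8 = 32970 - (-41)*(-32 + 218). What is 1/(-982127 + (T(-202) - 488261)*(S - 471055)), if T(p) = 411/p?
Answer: 202/42456388605457 ≈ 4.7578e-12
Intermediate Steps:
S = 40588 (S = -8 + (32970 - (-41)*(-32 + 218)) = -8 + (32970 - (-41)*186) = -8 + (32970 - 1*(-7626)) = -8 + (32970 + 7626) = -8 + 40596 = 40588)
1/(-982127 + (T(-202) - 488261)*(S - 471055)) = 1/(-982127 + (411/(-202) - 488261)*(40588 - 471055)) = 1/(-982127 + (411*(-1/202) - 488261)*(-430467)) = 1/(-982127 + (-411/202 - 488261)*(-430467)) = 1/(-982127 - 98629133/202*(-430467)) = 1/(-982127 + 42456586995111/202) = 1/(42456388605457/202) = 202/42456388605457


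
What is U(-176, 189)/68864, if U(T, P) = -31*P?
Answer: -5859/68864 ≈ -0.085081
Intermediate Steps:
U(-176, 189)/68864 = -31*189/68864 = -5859*1/68864 = -5859/68864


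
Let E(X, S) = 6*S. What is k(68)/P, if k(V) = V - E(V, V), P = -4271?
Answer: 340/4271 ≈ 0.079607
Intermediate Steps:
k(V) = -5*V (k(V) = V - 6*V = -5*V)
k(68)/P = -5*68/(-4271) = -340*(-1/4271) = 340/4271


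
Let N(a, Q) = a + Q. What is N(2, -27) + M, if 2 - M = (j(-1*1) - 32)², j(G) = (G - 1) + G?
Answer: -1248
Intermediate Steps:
j(G) = -1 + 2*G (j(G) = (-1 + G) + G = -1 + 2*G)
N(a, Q) = Q + a
M = -1223 (M = 2 - ((-1 + 2*(-1*1)) - 32)² = 2 - ((-1 + 2*(-1)) - 32)² = 2 - ((-1 - 2) - 32)² = 2 - (-3 - 32)² = 2 - 1*(-35)² = 2 - 1*1225 = 2 - 1225 = -1223)
N(2, -27) + M = (-27 + 2) - 1223 = -25 - 1223 = -1248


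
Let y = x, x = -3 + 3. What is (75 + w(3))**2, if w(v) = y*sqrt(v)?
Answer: 5625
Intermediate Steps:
x = 0
y = 0
w(v) = 0 (w(v) = 0*sqrt(v) = 0)
(75 + w(3))**2 = (75 + 0)**2 = 75**2 = 5625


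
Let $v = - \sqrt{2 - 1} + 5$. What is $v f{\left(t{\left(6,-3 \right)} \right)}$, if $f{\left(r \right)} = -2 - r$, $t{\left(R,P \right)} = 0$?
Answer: $-8$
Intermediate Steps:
$v = 4$ ($v = - \sqrt{1} + 5 = \left(-1\right) 1 + 5 = -1 + 5 = 4$)
$v f{\left(t{\left(6,-3 \right)} \right)} = 4 \left(-2 - 0\right) = 4 \left(-2 + 0\right) = 4 \left(-2\right) = -8$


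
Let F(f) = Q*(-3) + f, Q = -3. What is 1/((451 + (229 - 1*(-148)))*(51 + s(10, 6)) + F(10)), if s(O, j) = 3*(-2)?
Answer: 1/37279 ≈ 2.6825e-5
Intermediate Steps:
s(O, j) = -6
F(f) = 9 + f (F(f) = -3*(-3) + f = 9 + f)
1/((451 + (229 - 1*(-148)))*(51 + s(10, 6)) + F(10)) = 1/((451 + (229 - 1*(-148)))*(51 - 6) + (9 + 10)) = 1/((451 + (229 + 148))*45 + 19) = 1/((451 + 377)*45 + 19) = 1/(828*45 + 19) = 1/(37260 + 19) = 1/37279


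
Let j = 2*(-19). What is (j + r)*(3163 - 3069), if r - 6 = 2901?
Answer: 269686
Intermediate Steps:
r = 2907 (r = 6 + 2901 = 2907)
j = -38
(j + r)*(3163 - 3069) = (-38 + 2907)*(3163 - 3069) = 2869*94 = 269686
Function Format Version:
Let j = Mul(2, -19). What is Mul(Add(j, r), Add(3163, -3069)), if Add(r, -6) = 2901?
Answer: 269686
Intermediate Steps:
r = 2907 (r = Add(6, 2901) = 2907)
j = -38
Mul(Add(j, r), Add(3163, -3069)) = Mul(Add(-38, 2907), Add(3163, -3069)) = Mul(2869, 94) = 269686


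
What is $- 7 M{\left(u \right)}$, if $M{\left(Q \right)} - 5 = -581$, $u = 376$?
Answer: $4032$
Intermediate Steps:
$M{\left(Q \right)} = -576$ ($M{\left(Q \right)} = 5 - 581 = -576$)
$- 7 M{\left(u \right)} = \left(-7\right) \left(-576\right) = 4032$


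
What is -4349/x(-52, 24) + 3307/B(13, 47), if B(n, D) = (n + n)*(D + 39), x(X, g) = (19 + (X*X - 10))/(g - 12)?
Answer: -107720477/6066268 ≈ -17.757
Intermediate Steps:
x(X, g) = (9 + X**2)/(-12 + g) (x(X, g) = (19 + (X**2 - 10))/(-12 + g) = (19 + (-10 + X**2))/(-12 + g) = (9 + X**2)/(-12 + g))
B(n, D) = 2*n*(39 + D) (B(n, D) = (2*n)*(39 + D) = 2*n*(39 + D))
-4349/x(-52, 24) + 3307/B(13, 47) = -4349*(-12 + 24)/(9 + (-52)**2) + 3307/((2*13*(39 + 47))) = -4349*12/(9 + 2704) + 3307/((2*13*86)) = -4349/((1/12)*2713) + 3307/2236 = -4349/2713/12 + 3307*(1/2236) = -4349*12/2713 + 3307/2236 = -52188/2713 + 3307/2236 = -107720477/6066268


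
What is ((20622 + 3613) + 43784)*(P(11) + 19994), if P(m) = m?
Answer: 1360720095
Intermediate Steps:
((20622 + 3613) + 43784)*(P(11) + 19994) = ((20622 + 3613) + 43784)*(11 + 19994) = (24235 + 43784)*20005 = 68019*20005 = 1360720095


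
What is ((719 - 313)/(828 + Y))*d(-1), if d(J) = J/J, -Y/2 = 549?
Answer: -203/135 ≈ -1.5037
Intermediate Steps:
Y = -1098 (Y = -2*549 = -1098)
d(J) = 1
((719 - 313)/(828 + Y))*d(-1) = ((719 - 313)/(828 - 1098))*1 = (406/(-270))*1 = (406*(-1/270))*1 = -203/135*1 = -203/135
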